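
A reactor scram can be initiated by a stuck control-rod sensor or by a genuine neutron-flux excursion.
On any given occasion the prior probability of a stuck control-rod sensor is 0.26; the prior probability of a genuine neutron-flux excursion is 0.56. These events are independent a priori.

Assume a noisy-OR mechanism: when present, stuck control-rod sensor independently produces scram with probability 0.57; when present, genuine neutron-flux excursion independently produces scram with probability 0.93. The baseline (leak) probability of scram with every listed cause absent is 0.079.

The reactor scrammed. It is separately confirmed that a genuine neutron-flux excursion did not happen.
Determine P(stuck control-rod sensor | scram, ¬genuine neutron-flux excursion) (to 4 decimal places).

Under noisy-OR, P(scram | causes) = 1 − (1−0.079)·∏(1−qᵢ) over the active causes.
Numerator (weight on configurations with stuck control-rod sensor): 0.60397*0.26 = 0.157032
Denominator P(scram | ¬genuine neutron-flux excursion): 0.079*0.74 + 0.60397*0.26 = 0.215492
P(stuck control-rod sensor | scram, ¬genuine neutron-flux excursion) = 0.157032/0.215492 ≈ 0.7287

P(stuck control-rod sensor | scram, ¬genuine neutron-flux excursion) ≈ 0.7287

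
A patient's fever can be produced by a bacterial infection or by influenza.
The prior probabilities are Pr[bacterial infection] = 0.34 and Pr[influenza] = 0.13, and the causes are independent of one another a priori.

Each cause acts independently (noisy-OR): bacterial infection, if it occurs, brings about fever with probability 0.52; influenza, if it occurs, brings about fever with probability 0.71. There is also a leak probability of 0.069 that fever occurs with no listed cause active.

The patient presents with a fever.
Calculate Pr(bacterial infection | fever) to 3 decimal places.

Pr(bacterial infection | fever) ≈ 0.664

Under noisy-OR, P(fever | causes) = 1 − (1−0.069)·∏(1−qᵢ) over the active causes.
P(fever) = 0.069×0.66×0.87 + 0.73001×0.66×0.13 + 0.55312×0.34×0.87 + 0.870405×0.34×0.13 = 0.039620 + 0.062635 + 0.163613 + 0.038472 = 0.304340
Restricting to configurations with bacterial infection present: 0.163613 + 0.038472 = 0.202085.
So P(bacterial infection | fever) = 0.202085/0.304340 ≈ 0.664.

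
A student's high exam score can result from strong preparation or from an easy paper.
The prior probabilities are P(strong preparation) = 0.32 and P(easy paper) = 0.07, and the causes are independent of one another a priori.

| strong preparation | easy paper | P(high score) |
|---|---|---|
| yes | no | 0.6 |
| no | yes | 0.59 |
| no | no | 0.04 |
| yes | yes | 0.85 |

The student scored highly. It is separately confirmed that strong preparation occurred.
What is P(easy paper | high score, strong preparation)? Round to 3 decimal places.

P(easy paper | high score, strong preparation) ≈ 0.096

For the numerator, keep only easy paper=true terms: 0.85*0.07 = 0.059500
Normalizer over all consistent configurations: 0.6*0.93 + 0.85*0.07 = 0.617500
P(easy paper | high score, strong preparation) = 0.059500/0.617500 ≈ 0.096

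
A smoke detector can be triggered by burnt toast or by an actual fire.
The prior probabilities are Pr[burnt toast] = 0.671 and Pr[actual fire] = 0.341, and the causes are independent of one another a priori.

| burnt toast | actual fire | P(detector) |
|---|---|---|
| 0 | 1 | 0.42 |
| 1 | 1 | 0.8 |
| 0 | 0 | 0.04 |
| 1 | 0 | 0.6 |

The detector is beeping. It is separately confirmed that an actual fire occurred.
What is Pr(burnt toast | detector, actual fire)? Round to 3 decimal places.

By total probability over both values of burnt toast:
  P(detector | actual fire) = 0.42*0.329 + 0.8*0.671
        = 0.138180 + 0.536800 = 0.674980
The terms with burnt toast present sum to 0.536800, so
  P(burnt toast | detector, actual fire) = 0.536800 / 0.674980 ≈ 0.795

Pr(burnt toast | detector, actual fire) ≈ 0.795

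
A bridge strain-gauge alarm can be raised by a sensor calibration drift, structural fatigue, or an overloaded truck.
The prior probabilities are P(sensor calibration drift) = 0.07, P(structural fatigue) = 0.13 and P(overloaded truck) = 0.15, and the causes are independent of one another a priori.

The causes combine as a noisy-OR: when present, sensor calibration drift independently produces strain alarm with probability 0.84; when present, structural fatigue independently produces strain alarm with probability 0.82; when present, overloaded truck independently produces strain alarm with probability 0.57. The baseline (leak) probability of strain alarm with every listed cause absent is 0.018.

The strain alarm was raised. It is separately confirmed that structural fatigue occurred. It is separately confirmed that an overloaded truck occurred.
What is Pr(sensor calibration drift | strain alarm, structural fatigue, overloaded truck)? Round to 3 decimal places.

Pr(sensor calibration drift | strain alarm, structural fatigue, overloaded truck) ≈ 0.074

Under noisy-OR, P(strain alarm | causes) = 1 − (1−0.018)·∏(1−qᵢ) over the active causes.
Numerator (weight on configurations with sensor calibration drift): 0.987839·0.07 = 0.069149
Normalizer over all consistent configurations: 0.923993·0.93 + 0.987839·0.07 = 0.928462
Posterior = 0.069149 / 0.928462 ≈ 0.074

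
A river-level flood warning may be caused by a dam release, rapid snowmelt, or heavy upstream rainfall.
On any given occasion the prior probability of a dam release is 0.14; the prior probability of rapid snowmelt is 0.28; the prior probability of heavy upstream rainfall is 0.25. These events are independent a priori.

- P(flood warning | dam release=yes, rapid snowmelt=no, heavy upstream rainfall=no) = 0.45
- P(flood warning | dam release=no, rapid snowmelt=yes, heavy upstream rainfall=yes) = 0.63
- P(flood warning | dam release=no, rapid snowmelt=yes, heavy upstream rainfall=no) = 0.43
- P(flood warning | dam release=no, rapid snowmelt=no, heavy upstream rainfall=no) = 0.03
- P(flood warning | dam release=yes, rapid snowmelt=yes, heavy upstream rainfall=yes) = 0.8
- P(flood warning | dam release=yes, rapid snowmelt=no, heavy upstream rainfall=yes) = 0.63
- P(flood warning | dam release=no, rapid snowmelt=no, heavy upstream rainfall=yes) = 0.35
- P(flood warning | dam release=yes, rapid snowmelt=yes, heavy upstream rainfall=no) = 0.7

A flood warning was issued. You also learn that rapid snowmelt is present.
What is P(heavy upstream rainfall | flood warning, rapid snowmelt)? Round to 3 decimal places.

P(flood warning | rapid snowmelt) = 0.43·0.86·0.75 + 0.63·0.86·0.25 + 0.7·0.14·0.75 + 0.8·0.14·0.25 = 0.277350 + 0.135450 + 0.073500 + 0.028000 = 0.514300
Restricting to configurations with heavy upstream rainfall present: 0.135450 + 0.028000 = 0.163450.
So P(heavy upstream rainfall | flood warning, rapid snowmelt) = 0.163450/0.514300 ≈ 0.318.

P(heavy upstream rainfall | flood warning, rapid snowmelt) ≈ 0.318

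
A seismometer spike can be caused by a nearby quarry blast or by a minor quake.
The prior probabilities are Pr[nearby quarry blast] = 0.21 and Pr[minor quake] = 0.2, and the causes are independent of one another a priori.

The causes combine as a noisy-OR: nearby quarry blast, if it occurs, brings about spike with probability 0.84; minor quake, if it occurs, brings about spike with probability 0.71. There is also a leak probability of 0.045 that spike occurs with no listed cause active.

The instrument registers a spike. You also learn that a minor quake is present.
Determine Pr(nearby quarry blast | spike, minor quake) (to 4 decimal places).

Pr(nearby quarry blast | spike, minor quake) ≈ 0.2600

Under noisy-OR, P(spike | causes) = 1 − (1−0.045)·∏(1−qᵢ) over the active causes.
Numerator (weight on configurations with nearby quarry blast): 0.955688·0.21 = 0.200694
The normalizing constant is 0.72305·0.79 + 0.955688·0.21 = 0.771904
P(nearby quarry blast | spike, minor quake) = 0.200694/0.771904 ≈ 0.2600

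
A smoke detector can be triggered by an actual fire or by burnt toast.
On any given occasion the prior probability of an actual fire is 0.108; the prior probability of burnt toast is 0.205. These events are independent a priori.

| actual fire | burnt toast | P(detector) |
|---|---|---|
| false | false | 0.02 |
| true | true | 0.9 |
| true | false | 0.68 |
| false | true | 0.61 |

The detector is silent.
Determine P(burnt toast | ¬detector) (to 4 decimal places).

For the numerator, keep only burnt toast=true terms: 0.071315 + 0.002214 = 0.073529
The normalizing constant is 0.98*0.892*0.795 + 0.39*0.892*0.205 + 0.32*0.108*0.795 + 0.1*0.108*0.205 = 0.795961
P(burnt toast | ¬detector) = 0.073529/0.795961 ≈ 0.0924

P(burnt toast | ¬detector) ≈ 0.0924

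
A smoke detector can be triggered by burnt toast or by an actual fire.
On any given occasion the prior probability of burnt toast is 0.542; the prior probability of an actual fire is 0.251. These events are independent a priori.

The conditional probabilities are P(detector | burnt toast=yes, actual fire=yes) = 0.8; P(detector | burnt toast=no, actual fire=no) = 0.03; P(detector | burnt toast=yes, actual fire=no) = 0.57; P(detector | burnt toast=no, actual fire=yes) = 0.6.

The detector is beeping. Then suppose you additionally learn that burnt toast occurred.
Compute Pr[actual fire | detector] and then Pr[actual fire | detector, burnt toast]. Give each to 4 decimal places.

Pr[actual fire | detector] ≈ 0.4239; Pr[actual fire | detector, burnt toast] ≈ 0.3199

P(detector) = 0.03·0.458·0.749 + 0.6·0.458·0.251 + 0.57·0.542·0.749 + 0.8·0.542·0.251 = 0.010291 + 0.068975 + 0.231396 + 0.108834 = 0.419496
The actual fire-present share is 0.068975 + 0.108834 = 0.177809.
P(actual fire | detector) = 0.177809 / 0.419496 ≈ 0.4239

Now also conditioning on burnt toast=true:
By total probability over both values of actual fire:
  P(detector | burnt toast) = 0.57*0.749 + 0.8*0.251
        = 0.426930 + 0.200800 = 0.627730
The terms with actual fire present sum to 0.200800, so
  P(actual fire | detector, burnt toast) = 0.200800 / 0.627730 ≈ 0.3199
— burnt toast explains away the evidence for actual fire.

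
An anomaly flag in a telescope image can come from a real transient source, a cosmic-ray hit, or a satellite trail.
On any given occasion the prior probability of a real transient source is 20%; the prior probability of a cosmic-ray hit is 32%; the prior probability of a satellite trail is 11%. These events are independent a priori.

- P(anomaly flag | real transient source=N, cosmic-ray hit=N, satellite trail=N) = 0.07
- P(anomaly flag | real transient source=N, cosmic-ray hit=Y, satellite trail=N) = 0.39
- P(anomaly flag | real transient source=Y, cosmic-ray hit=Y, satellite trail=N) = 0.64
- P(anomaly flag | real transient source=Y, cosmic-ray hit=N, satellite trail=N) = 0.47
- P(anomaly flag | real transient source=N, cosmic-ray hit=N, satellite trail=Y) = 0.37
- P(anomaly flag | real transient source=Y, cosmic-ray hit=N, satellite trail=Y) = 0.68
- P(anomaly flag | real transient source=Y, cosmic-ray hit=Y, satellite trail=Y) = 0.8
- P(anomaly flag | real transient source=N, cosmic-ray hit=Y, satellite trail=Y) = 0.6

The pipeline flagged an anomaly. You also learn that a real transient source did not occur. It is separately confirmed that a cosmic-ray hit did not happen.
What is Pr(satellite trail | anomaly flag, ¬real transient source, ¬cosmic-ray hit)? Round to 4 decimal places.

P(anomaly flag | ¬real transient source, ¬cosmic-ray hit) = 0.07·0.89 + 0.37·0.11 = 0.062300 + 0.040700 = 0.103000
Restricting to configurations with satellite trail present: 0.37·0.11 = 0.040700.
P(satellite trail | anomaly flag, ¬real transient source, ¬cosmic-ray hit) = 0.040700 / 0.103000 ≈ 0.3951

Pr(satellite trail | anomaly flag, ¬real transient source, ¬cosmic-ray hit) ≈ 0.3951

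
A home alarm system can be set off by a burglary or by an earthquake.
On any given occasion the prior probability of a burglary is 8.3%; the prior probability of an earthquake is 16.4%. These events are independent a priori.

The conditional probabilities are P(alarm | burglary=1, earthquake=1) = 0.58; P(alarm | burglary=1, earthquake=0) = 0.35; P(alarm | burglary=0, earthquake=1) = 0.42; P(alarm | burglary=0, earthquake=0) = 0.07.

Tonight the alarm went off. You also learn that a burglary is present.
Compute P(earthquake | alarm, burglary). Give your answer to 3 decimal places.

P(alarm | burglary) = 0.35×0.836 + 0.58×0.164 = 0.292600 + 0.095120 = 0.387720
Of this, 0.095120 comes from 0.58×0.164 (the earthquake=true cases).
So P(earthquake | alarm, burglary) = 0.095120/0.387720 ≈ 0.245.

P(earthquake | alarm, burglary) ≈ 0.245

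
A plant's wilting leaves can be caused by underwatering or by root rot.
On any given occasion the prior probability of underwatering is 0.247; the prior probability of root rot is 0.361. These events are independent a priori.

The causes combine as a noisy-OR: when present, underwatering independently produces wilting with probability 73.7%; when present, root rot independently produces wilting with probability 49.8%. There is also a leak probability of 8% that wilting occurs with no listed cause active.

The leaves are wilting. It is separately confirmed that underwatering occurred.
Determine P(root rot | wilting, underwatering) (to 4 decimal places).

Under noisy-OR, P(wilting | causes) = 1 − (1−0.08)·∏(1−qᵢ) over the active causes.
P(wilting | underwatering) = 0.75804·0.639 + 0.878536·0.361 = 0.484388 + 0.317151 = 0.801539
Restricting to configurations with root rot present: 0.878536·0.361 = 0.317151.
P(root rot | wilting, underwatering) = 0.317151 / 0.801539 ≈ 0.3957

P(root rot | wilting, underwatering) ≈ 0.3957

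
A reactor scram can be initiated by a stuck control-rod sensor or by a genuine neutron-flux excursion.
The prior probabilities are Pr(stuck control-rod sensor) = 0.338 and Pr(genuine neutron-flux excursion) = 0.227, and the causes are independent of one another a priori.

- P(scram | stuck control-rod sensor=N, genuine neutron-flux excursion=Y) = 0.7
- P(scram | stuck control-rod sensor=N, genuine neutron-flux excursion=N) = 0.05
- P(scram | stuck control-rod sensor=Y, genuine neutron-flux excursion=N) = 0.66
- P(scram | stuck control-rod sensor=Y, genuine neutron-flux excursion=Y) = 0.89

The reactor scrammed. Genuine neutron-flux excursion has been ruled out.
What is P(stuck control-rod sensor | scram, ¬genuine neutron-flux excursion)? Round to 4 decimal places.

P(stuck control-rod sensor | scram, ¬genuine neutron-flux excursion) ≈ 0.8708

By total probability over both values of stuck control-rod sensor:
  P(scram | ¬genuine neutron-flux excursion) = 0.05×0.662 + 0.66×0.338
        = 0.033100 + 0.223080 = 0.256180
Keeping only the stuck control-rod sensor-present terms gives 0.223080, so
  P(stuck control-rod sensor | scram, ¬genuine neutron-flux excursion) = 0.223080 / 0.256180 ≈ 0.8708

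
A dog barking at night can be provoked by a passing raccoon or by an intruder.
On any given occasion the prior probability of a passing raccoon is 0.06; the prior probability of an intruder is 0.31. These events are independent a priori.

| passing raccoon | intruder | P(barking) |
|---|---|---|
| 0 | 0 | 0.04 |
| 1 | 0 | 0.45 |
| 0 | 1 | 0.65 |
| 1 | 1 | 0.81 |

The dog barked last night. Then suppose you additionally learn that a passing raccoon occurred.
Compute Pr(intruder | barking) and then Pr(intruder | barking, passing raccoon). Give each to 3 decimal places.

Sum P(barking|·) weighted by the priors over the 4 (passing raccoon, intruder) configurations:
  P(barking) = 0.04·0.94·0.69 + 0.65·0.94·0.31 + 0.45·0.06·0.69 + 0.81·0.06·0.31
        = 0.025944 + 0.189410 + 0.018630 + 0.015066 = 0.249050
Keeping only the intruder-present terms gives 0.204476, so
  P(intruder | barking) = 0.204476 / 0.249050 ≈ 0.821

Now also conditioning on passing raccoon=true:
For the numerator, keep only intruder=true terms: 0.81×0.31 = 0.251100
The normalizing constant is 0.45×0.69 + 0.81×0.31 = 0.561600
P(intruder | barking, passing raccoon) = 0.251100/0.561600 ≈ 0.447

Pr(intruder | barking) ≈ 0.821; Pr(intruder | barking, passing raccoon) ≈ 0.447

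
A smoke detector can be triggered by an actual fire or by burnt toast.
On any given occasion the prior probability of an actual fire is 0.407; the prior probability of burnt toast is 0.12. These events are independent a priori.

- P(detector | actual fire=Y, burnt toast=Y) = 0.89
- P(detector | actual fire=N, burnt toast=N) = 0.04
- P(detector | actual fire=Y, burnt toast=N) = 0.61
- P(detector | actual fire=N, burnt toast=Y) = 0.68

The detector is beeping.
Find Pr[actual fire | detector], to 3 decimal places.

Pr[actual fire | detector] ≈ 0.791

For the numerator, keep only actual fire=true terms: 0.218478 + 0.043468 = 0.261946
The normalizing constant is 0.04×0.593×0.88 + 0.68×0.593×0.12 + 0.61×0.407×0.88 + 0.89×0.407×0.12 = 0.331209
Posterior = 0.261946 / 0.331209 ≈ 0.791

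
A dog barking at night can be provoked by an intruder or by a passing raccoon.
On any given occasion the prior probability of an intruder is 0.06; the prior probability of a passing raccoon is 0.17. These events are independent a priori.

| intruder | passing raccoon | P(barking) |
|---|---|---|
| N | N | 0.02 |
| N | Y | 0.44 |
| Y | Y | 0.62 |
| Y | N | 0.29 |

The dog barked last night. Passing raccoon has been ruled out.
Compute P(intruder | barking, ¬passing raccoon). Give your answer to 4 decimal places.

P(barking | ¬passing raccoon) = 0.02*0.94 + 0.29*0.06 = 0.018800 + 0.017400 = 0.036200
The intruder-present share is 0.29*0.06 = 0.017400.
P(intruder | barking, ¬passing raccoon) = 0.017400 / 0.036200 ≈ 0.4807

P(intruder | barking, ¬passing raccoon) ≈ 0.4807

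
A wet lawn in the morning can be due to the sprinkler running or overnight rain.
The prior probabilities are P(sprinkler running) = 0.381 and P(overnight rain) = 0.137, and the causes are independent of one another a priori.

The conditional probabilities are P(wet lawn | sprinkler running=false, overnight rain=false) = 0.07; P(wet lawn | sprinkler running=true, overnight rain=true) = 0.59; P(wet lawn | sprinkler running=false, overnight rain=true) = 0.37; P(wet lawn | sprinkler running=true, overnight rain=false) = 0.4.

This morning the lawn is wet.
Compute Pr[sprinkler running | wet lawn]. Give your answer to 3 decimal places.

Pr[sprinkler running | wet lawn] ≈ 0.702

Sum P(wet lawn|·) weighted by the priors over the 4 (sprinkler running, overnight rain) configurations:
  P(wet lawn) = 0.07×0.619×0.863 + 0.37×0.619×0.137 + 0.4×0.381×0.863 + 0.59×0.381×0.137
        = 0.037394 + 0.031377 + 0.131521 + 0.030796 = 0.231088
The terms with sprinkler running present sum to 0.162317, so
  P(sprinkler running | wet lawn) = 0.162317 / 0.231088 ≈ 0.702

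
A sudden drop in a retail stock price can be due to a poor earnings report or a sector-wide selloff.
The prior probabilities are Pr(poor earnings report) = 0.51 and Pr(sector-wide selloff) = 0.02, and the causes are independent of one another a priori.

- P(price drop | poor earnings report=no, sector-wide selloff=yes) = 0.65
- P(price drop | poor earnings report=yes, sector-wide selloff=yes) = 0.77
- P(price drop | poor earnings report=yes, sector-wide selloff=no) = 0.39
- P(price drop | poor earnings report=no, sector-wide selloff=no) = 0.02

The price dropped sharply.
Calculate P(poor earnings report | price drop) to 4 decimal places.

By total probability over the 4 (poor earnings report, sector-wide selloff) configurations:
  P(price drop) = 0.02×0.49×0.98 + 0.65×0.49×0.02 + 0.39×0.51×0.98 + 0.77×0.51×0.02
        = 0.009604 + 0.006370 + 0.194922 + 0.007854 = 0.218750
Configurations with poor earnings report contribute 0.202776, so
  P(poor earnings report | price drop) = 0.202776 / 0.218750 ≈ 0.9270

P(poor earnings report | price drop) ≈ 0.9270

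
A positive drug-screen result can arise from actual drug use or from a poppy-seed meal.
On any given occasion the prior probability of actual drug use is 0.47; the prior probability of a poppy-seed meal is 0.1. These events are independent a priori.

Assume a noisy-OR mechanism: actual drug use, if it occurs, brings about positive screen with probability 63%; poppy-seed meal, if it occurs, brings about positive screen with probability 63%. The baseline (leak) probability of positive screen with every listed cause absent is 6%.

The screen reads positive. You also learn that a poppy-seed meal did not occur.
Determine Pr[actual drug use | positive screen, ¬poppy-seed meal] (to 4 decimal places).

Pr[actual drug use | positive screen, ¬poppy-seed meal] ≈ 0.9060

Under noisy-OR, P(positive screen | causes) = 1 − (1−0.06)·∏(1−qᵢ) over the active causes.
By total probability over both values of actual drug use:
  P(positive screen | ¬poppy-seed meal) = 0.06×0.53 + 0.6522×0.47
        = 0.031800 + 0.306534 = 0.338334
The terms with actual drug use present sum to 0.306534, so
  P(actual drug use | positive screen, ¬poppy-seed meal) = 0.306534 / 0.338334 ≈ 0.9060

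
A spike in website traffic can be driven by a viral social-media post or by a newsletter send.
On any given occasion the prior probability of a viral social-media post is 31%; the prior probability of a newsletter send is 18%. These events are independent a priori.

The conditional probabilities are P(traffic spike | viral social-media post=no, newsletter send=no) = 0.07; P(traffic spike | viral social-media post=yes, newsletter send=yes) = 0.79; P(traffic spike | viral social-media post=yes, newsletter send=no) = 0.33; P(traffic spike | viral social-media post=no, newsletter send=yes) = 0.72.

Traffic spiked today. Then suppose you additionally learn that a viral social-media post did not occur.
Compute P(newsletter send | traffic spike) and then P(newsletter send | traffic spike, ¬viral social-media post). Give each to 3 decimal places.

Weight on newsletter send=true, given the evidence: 0.089424 + 0.044082 = 0.133506
Normalizer over all consistent configurations: 0.07·0.69·0.82 + 0.72·0.69·0.18 + 0.33·0.31·0.82 + 0.79·0.31·0.18 = 0.256998
P(newsletter send | traffic spike) = 0.133506/0.256998 ≈ 0.519

Now also conditioning on viral social-media post≠true:
By total probability over both values of newsletter send:
  P(traffic spike | ¬viral social-media post) = 0.07·0.82 + 0.72·0.18
        = 0.057400 + 0.129600 = 0.187000
The terms with newsletter send present sum to 0.129600, so
  P(newsletter send | traffic spike, ¬viral social-media post) = 0.129600 / 0.187000 ≈ 0.693

P(newsletter send | traffic spike) ≈ 0.519; P(newsletter send | traffic spike, ¬viral social-media post) ≈ 0.693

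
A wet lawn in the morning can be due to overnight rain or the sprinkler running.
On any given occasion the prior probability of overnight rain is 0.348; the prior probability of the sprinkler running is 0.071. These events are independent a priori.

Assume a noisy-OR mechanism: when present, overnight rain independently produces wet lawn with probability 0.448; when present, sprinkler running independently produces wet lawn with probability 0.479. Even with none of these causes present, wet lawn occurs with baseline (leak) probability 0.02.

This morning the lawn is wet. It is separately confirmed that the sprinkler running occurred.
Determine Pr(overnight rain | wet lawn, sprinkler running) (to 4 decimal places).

Under noisy-OR, P(wet lawn | causes) = 1 − (1−0.02)·∏(1−qᵢ) over the active causes.
P(wet lawn | sprinkler running) = 0.48942*0.652 + 0.71816*0.348 = 0.319102 + 0.249920 = 0.569022
Of this, 0.249920 comes from 0.71816*0.348 (the overnight rain=true cases).
P(overnight rain | wet lawn, sprinkler running) = 0.249920 / 0.569022 ≈ 0.4392

Pr(overnight rain | wet lawn, sprinkler running) ≈ 0.4392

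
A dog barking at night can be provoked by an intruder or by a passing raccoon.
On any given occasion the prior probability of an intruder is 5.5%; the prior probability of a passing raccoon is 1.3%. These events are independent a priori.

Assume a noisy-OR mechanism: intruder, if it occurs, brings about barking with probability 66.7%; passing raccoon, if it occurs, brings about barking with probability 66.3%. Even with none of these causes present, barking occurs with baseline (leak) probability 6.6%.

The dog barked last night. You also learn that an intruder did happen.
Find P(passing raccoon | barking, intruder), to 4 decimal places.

P(passing raccoon | barking, intruder) ≈ 0.0168

Under noisy-OR, P(barking | causes) = 1 − (1−0.066)·∏(1−qᵢ) over the active causes.
For the numerator, keep only passing raccoon=true terms: 0.895186*0.013 = 0.011637
Normalizer over all consistent configurations: 0.688978*0.987 + 0.895186*0.013 = 0.691658
Posterior = 0.011637 / 0.691658 ≈ 0.0168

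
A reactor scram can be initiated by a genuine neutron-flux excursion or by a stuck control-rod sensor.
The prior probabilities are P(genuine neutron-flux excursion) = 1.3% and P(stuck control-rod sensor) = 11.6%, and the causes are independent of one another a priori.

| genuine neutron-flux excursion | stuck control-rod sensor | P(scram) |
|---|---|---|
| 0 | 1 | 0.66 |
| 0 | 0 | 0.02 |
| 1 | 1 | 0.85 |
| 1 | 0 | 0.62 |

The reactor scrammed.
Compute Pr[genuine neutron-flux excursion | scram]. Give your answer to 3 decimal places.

P(scram) = 0.02×0.987×0.884 + 0.66×0.987×0.116 + 0.62×0.013×0.884 + 0.85×0.013×0.116 = 0.017450 + 0.075565 + 0.007125 + 0.001282 = 0.101422
Of this, 0.008407 comes from 0.007125 + 0.001282 (the genuine neutron-flux excursion=true cases).
Hence the posterior is 0.008407/0.101422 ≈ 0.083.

Pr[genuine neutron-flux excursion | scram] ≈ 0.083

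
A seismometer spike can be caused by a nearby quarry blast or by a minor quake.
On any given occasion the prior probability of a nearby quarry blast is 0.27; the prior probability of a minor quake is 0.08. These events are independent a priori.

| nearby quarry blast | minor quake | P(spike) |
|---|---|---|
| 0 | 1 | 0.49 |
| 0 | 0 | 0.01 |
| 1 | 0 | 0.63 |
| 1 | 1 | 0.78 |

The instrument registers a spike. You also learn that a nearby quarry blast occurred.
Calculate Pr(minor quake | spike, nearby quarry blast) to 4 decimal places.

P(spike | nearby quarry blast) = 0.63*0.92 + 0.78*0.08 = 0.579600 + 0.062400 = 0.642000
Restricting to configurations with minor quake present: 0.78*0.08 = 0.062400.
Hence the posterior is 0.062400/0.642000 ≈ 0.0972.

Pr(minor quake | spike, nearby quarry blast) ≈ 0.0972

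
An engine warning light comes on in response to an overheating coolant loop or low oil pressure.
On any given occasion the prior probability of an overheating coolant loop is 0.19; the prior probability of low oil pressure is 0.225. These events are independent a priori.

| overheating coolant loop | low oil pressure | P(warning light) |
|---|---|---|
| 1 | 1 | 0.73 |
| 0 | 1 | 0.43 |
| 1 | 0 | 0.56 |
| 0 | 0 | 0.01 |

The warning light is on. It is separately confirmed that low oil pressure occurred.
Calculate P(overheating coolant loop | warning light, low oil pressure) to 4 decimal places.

P(overheating coolant loop | warning light, low oil pressure) ≈ 0.2848

Enumerate both values of overheating coolant loop and weight by the priors:
  P(warning light | low oil pressure) = 0.43×0.81 + 0.73×0.19
        = 0.348300 + 0.138700 = 0.487000
The terms with overheating coolant loop present sum to 0.138700, so
  P(overheating coolant loop | warning light, low oil pressure) = 0.138700 / 0.487000 ≈ 0.2848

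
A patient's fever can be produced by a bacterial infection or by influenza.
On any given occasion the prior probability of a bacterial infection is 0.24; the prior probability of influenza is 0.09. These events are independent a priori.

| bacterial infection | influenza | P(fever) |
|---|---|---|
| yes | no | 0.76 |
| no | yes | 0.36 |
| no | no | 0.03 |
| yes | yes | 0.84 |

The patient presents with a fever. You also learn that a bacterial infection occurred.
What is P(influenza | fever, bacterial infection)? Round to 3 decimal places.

For the numerator, keep only influenza=true terms: 0.84×0.09 = 0.075600
The normalizing constant is 0.76×0.91 + 0.84×0.09 = 0.767200
P(influenza | fever, bacterial infection) = 0.075600/0.767200 ≈ 0.099

P(influenza | fever, bacterial infection) ≈ 0.099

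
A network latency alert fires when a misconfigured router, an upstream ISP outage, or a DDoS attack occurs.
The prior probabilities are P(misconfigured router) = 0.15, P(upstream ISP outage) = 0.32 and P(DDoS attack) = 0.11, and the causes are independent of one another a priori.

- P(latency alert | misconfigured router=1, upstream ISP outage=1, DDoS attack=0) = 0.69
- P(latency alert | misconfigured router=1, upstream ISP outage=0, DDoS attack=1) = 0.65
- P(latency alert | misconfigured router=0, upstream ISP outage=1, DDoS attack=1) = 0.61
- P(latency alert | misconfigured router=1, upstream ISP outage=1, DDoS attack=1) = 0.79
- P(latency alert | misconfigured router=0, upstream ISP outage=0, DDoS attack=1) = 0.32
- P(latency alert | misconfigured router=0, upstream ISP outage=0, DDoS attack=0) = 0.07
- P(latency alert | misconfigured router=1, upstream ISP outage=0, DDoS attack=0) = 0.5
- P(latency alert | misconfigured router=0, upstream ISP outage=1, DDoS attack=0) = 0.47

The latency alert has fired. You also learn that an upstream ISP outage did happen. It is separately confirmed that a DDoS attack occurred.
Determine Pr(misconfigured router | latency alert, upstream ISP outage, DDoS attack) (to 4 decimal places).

By total probability over both values of misconfigured router:
  P(latency alert | upstream ISP outage, DDoS attack) = 0.61*0.85 + 0.79*0.15
        = 0.518500 + 0.118500 = 0.637000
Configurations with misconfigured router contribute 0.118500, so
  P(misconfigured router | latency alert, upstream ISP outage, DDoS attack) = 0.118500 / 0.637000 ≈ 0.1860

Pr(misconfigured router | latency alert, upstream ISP outage, DDoS attack) ≈ 0.1860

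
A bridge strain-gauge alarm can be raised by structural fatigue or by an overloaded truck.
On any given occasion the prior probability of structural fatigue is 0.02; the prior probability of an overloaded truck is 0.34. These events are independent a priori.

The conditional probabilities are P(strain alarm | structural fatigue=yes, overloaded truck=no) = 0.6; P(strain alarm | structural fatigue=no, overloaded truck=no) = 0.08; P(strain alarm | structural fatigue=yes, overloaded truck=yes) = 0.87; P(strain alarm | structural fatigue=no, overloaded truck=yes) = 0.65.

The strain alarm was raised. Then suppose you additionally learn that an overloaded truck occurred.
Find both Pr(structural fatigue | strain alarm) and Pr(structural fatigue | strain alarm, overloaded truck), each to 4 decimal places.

P(strain alarm) = 0.08×0.98×0.66 + 0.65×0.98×0.34 + 0.6×0.02×0.66 + 0.87×0.02×0.34 = 0.051744 + 0.216580 + 0.007920 + 0.005916 = 0.282160
The structural fatigue-present share is 0.007920 + 0.005916 = 0.013836.
Hence the posterior is 0.013836/0.282160 ≈ 0.0490.

Now also conditioning on overloaded truck=true:
P(strain alarm | overloaded truck) = 0.65*0.98 + 0.87*0.02 = 0.637000 + 0.017400 = 0.654400
Restricting to configurations with structural fatigue present: 0.87*0.02 = 0.017400.
Hence the posterior is 0.017400/0.654400 ≈ 0.0266.

Pr(structural fatigue | strain alarm) ≈ 0.0490; Pr(structural fatigue | strain alarm, overloaded truck) ≈ 0.0266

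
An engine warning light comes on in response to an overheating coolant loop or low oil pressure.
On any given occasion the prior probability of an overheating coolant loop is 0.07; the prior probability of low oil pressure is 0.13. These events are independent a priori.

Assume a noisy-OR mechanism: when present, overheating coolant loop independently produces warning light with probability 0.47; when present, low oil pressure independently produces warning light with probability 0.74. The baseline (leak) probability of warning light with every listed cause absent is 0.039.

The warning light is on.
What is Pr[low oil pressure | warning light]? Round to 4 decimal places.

Pr[low oil pressure | warning light] ≈ 0.6161

Under noisy-OR, P(warning light | causes) = 1 − (1−0.039)·∏(1−qᵢ) over the active causes.
Weight on low oil pressure=true, given the evidence: 0.090692 + 0.007895 = 0.098587
Normalizer over all consistent configurations: 0.039*0.93*0.87 + 0.75014*0.93*0.13 + 0.49067*0.07*0.87 + 0.867574*0.07*0.13 = 0.160024
Posterior = 0.098587 / 0.160024 ≈ 0.6161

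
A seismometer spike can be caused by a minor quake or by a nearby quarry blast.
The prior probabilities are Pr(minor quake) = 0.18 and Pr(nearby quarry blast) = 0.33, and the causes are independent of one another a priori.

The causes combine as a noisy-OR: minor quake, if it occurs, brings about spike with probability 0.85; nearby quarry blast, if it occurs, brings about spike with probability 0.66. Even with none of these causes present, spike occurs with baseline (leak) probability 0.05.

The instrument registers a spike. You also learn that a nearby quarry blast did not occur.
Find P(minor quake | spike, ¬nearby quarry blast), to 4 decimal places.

P(minor quake | spike, ¬nearby quarry blast) ≈ 0.7901

Under noisy-OR, P(spike | causes) = 1 − (1−0.05)·∏(1−qᵢ) over the active causes.
For the numerator, keep only minor quake=true terms: 0.8575×0.18 = 0.154350
Normalizer over all consistent configurations: 0.05×0.82 + 0.8575×0.18 = 0.195350
Posterior = 0.154350 / 0.195350 ≈ 0.7901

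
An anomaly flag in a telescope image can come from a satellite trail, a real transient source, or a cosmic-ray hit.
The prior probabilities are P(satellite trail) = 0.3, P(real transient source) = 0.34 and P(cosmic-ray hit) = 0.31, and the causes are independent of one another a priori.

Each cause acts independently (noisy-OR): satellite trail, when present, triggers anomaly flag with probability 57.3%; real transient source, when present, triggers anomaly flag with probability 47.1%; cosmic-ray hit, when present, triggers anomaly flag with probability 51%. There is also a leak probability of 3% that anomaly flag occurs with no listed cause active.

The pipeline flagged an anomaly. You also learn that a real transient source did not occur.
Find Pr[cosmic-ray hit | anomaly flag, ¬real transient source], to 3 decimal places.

Under noisy-OR, P(anomaly flag | causes) = 1 − (1−0.03)·∏(1−qᵢ) over the active causes.
Weight on cosmic-ray hit=true, given the evidence: 0.113860 + 0.074125 = 0.187985
Normalizer over all consistent configurations: 0.03×0.7×0.69 + 0.5247×0.7×0.31 + 0.58581×0.3×0.69 + 0.797047×0.3×0.31 = 0.323738
Posterior = 0.187985 / 0.323738 ≈ 0.581

Pr[cosmic-ray hit | anomaly flag, ¬real transient source] ≈ 0.581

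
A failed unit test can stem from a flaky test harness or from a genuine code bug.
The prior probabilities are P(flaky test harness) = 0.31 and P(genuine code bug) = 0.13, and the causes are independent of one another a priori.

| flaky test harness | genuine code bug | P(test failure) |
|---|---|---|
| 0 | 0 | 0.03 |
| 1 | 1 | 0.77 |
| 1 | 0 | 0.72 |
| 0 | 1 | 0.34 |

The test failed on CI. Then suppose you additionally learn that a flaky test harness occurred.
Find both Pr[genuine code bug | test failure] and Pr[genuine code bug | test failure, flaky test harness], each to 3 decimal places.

P(test failure) = 0.03·0.69·0.87 + 0.34·0.69·0.13 + 0.72·0.31·0.87 + 0.77·0.31·0.13 = 0.018009 + 0.030498 + 0.194184 + 0.031031 = 0.273722
Of this, 0.061529 comes from 0.030498 + 0.031031 (the genuine code bug=true cases).
P(genuine code bug | test failure) = 0.061529 / 0.273722 ≈ 0.225

Now condition on the additional information:
Sum P(test failure|·) weighted by the priors over both values of genuine code bug:
  P(test failure | flaky test harness) = 0.72×0.87 + 0.77×0.13
        = 0.626400 + 0.100100 = 0.726500
Keeping only the genuine code bug-present terms gives 0.100100, so
  P(genuine code bug | test failure, flaky test harness) = 0.100100 / 0.726500 ≈ 0.138
The drop from 0.225 to 0.138 is the explaining-away (discounting) effect.

Pr[genuine code bug | test failure] ≈ 0.225; Pr[genuine code bug | test failure, flaky test harness] ≈ 0.138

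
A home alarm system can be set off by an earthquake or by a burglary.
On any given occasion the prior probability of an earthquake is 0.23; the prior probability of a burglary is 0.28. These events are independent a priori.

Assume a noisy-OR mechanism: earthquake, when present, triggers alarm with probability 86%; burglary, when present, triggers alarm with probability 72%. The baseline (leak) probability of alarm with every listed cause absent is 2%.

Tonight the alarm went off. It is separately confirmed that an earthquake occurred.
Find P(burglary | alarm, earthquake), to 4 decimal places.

Under noisy-OR, P(alarm | causes) = 1 − (1−0.02)·∏(1−qᵢ) over the active causes.
For the numerator, keep only burglary=true terms: 0.961584·0.28 = 0.269244
Denominator P(alarm | earthquake): 0.8628·0.72 + 0.961584·0.28 = 0.890460
P(burglary | alarm, earthquake) = 0.269244/0.890460 ≈ 0.3024

P(burglary | alarm, earthquake) ≈ 0.3024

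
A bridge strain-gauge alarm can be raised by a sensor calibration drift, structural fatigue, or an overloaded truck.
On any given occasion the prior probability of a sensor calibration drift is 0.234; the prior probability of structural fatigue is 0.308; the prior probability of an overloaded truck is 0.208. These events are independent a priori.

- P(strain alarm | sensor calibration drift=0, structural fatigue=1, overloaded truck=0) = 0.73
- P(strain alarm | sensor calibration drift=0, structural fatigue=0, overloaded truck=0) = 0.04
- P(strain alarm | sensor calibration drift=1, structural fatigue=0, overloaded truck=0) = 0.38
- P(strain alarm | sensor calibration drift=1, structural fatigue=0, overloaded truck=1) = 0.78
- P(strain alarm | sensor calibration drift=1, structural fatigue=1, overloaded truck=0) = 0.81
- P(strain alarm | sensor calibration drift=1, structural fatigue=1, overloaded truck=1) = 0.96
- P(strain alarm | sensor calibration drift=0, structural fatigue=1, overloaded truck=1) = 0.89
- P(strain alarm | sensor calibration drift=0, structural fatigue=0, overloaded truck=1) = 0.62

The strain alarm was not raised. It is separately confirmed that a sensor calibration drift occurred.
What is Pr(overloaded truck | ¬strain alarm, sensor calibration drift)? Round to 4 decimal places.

Pr(overloaded truck | ¬strain alarm, sensor calibration drift) ≈ 0.0814

P(¬strain alarm | sensor calibration drift) = 0.62·0.692·0.792 + 0.22·0.692·0.208 + 0.19·0.308·0.792 + 0.04·0.308·0.208 = 0.339800 + 0.031666 + 0.046348 + 0.002563 = 0.420377
The overloaded truck-present share is 0.031666 + 0.002563 = 0.034229.
P(overloaded truck | ¬strain alarm, sensor calibration drift) = 0.034229 / 0.420377 ≈ 0.0814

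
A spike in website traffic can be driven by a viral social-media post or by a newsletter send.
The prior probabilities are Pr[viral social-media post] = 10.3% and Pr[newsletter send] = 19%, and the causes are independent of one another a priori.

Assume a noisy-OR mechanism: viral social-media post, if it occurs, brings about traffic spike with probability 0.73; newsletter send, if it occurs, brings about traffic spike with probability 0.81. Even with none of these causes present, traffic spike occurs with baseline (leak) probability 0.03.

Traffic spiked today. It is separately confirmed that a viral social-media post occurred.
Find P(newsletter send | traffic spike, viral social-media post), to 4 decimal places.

Under noisy-OR, P(traffic spike | causes) = 1 − (1−0.03)·∏(1−qᵢ) over the active causes.
Numerator (weight on configurations with newsletter send): 0.950239*0.19 = 0.180545
Normalizer over all consistent configurations: 0.7381*0.81 + 0.950239*0.19 = 0.778406
P(newsletter send | traffic spike, viral social-media post) = 0.180545/0.778406 ≈ 0.2319

P(newsletter send | traffic spike, viral social-media post) ≈ 0.2319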